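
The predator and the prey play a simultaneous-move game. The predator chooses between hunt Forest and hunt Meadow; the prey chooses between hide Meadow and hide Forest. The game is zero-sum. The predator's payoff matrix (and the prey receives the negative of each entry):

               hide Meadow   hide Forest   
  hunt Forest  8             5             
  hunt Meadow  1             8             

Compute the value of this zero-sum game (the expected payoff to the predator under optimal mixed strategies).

For the predator to be willing to mix, the predator must be indifferent between hunt Forest and hunt Meadow, which pins down the prey's mix.
  the predator's payoff to hunt Forest: q·8 + (1−q)·5 = 3q + 5
  the predator's payoff to hunt Meadow: q·1 + (1−q)·8 = -7q + 8
  3q + 5 = -7q + 8  ⇒  10q = 3  ⇒  q = 3/10.
The value is the predator's expected payoff against this mix (using hunt Forest): (3/10)·8 + (7/10)·5 = 59/10.

v = 59/10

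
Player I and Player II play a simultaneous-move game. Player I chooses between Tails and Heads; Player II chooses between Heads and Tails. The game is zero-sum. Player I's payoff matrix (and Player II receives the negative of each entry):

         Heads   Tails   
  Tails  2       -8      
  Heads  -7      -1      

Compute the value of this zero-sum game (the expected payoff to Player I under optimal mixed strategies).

v = -29/8

In a mixed equilibrium Player I is indifferent between Tails and Heads; this condition fixes q.
  Player I's payoff from Tails: q·2 + (1−q)·(-8) = 10q - 8
  Player I's payoff from Heads: q·(-7) + (1−q)·(-1) = -6q - 1
  10q - 8 = -6q - 1  ⇒  16q = 7  ⇒  q = 7/16.
The value is Player I's expected payoff against this mix (using Tails): (7/16)·2 + (9/16)·(-8) = -29/8.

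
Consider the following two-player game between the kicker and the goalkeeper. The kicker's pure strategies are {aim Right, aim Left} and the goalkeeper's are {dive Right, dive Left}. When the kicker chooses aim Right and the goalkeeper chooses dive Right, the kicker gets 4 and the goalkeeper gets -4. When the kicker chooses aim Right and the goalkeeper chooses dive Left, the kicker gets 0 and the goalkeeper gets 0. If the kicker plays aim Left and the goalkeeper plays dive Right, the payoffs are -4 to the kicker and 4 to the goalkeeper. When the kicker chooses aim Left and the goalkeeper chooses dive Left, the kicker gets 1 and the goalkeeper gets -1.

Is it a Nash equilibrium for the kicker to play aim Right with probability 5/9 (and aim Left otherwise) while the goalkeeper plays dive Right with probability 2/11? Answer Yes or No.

Given the goalkeeper's mix q = 2/11, the kicker's payoff from aim Right is 8/11 but from aim Left is 1/11. The kicker strictly prefers aim Right, so the kicker would not mix.
So the proposed profile is not a Nash equilibrium.

No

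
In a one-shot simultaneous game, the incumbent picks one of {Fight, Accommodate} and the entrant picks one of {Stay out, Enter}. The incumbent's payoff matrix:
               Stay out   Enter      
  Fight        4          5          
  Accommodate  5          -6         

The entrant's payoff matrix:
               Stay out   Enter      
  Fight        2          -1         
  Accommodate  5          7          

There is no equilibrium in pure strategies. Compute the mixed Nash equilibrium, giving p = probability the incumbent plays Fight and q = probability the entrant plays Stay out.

For the entrant to be willing to mix, the entrant must be indifferent between Stay out and Enter, which pins down the incumbent's mix.
  the entrant's payoff from Stay out: p·2 + (1−p)·5 = -3p + 5
  the entrant's payoff from Enter: p·(-1) + (1−p)·7 = -8p + 7
  -3p + 5 = -8p + 7  ⇒  5p = 2  ⇒  p = 2/5.
The incumbent's indifference between Fight and Accommodate determines the entrant's mixing probability q:
  the incumbent's expected payoff from Fight: q·4 + (1−q)·5 = -q + 5
  the incumbent's expected payoff from Accommodate: q·5 + (1−q)·(-6) = 11q - 6
  -q + 5 = 11q - 6  ⇒  -12q = -11  ⇒  q = 11/12.

p = 2/5, q = 11/12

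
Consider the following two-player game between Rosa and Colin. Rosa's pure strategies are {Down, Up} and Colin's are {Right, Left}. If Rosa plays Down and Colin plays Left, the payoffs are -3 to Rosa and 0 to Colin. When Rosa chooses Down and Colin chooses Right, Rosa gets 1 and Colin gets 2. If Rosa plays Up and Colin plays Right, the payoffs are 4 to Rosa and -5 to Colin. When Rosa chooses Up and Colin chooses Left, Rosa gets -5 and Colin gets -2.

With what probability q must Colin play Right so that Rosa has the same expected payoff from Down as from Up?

In a mixed equilibrium Rosa is indifferent between Down and Up; this condition fixes q.
  Rosa's expected payoff from Down: q·1 + (1−q)·(-3) = 4q - 3
  Rosa's expected payoff from Up: q·4 + (1−q)·(-5) = 9q - 5
  4q - 3 = 9q - 5  ⇒  -5q = -2  ⇒  q = 2/5.

q = 2/5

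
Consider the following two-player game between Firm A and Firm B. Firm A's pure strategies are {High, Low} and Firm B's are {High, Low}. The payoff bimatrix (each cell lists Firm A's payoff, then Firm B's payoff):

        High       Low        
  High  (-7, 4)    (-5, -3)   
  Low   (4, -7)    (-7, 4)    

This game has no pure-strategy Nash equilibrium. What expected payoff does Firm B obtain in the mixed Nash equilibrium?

-5/18

Firm B's indifference between High and Low determines Firm A's mixing probability p:
  Firm B's payoff to High: p·4 + (1−p)·(-7) = 11p - 7
  Firm B's payoff to Low: p·(-3) + (1−p)·4 = -7p + 4
  11p - 7 = -7p + 4  ⇒  18p = 11  ⇒  p = 11/18.
At equilibrium Firm B is indifferent across columns, so Firm B's payoff equals the payoff from High: (11/18)·4 + (7/18)·(-7) = -5/18.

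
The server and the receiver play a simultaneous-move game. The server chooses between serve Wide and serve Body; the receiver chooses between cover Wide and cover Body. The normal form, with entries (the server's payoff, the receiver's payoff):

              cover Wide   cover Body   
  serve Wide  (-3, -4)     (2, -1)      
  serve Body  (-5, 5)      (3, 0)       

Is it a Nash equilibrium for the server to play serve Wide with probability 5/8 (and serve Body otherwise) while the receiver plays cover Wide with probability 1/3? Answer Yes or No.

Check the receiver's indifference given the server's mix p = 5/8:
  payoff from cover Wide = -5/8; payoff from cover Body = -5/8 — equal.
Check the server's indifference given the receiver's mix q = 1/3:
  payoff from serve Wide = 1/3; payoff from serve Body = 1/3 — equal.
Both players are indifferent, so neither can profitably deviate.

Yes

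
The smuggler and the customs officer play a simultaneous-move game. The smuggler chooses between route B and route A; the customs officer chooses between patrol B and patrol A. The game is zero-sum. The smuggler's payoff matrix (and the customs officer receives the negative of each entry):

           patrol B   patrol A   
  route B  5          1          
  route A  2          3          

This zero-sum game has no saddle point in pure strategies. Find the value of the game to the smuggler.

v = 13/5

The smuggler's indifference between route B and route A determines the customs officer's mixing probability q:
  the smuggler's expected payoff from route B: q·5 + (1−q)·1 = 4q + 1
  the smuggler's expected payoff from route A: q·2 + (1−q)·3 = -q + 3
  4q + 1 = -q + 3  ⇒  5q = 2  ⇒  q = 2/5.
The value is the smuggler's expected payoff against this mix (using route B): (2/5)·5 + (3/5)·1 = 13/5.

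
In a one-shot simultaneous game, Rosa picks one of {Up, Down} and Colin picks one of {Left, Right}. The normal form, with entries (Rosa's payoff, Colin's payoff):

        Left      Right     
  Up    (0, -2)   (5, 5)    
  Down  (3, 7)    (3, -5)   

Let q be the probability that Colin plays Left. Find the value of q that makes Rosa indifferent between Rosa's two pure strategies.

q = 2/5

For Rosa to be willing to mix, Rosa must be indifferent between Up and Down, which pins down Colin's mix.
  Rosa's expected payoff from Up: q·0 + (1−q)·5 = -5q + 5
  Rosa's expected payoff from Down: q·3 + (1−q)·3 = 3
  -5q + 5 = 3  ⇒  -5q = -2  ⇒  q = 2/5.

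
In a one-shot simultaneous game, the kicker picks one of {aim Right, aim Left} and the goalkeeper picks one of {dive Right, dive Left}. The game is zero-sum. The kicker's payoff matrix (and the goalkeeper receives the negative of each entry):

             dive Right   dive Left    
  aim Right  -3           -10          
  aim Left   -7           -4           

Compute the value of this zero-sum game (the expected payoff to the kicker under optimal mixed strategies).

Set the kicker's expected payoff from aim Right equal to that from aim Left:
  the kicker's payoff to aim Right: q·(-3) + (1−q)·(-10) = 7q - 10
  the kicker's payoff to aim Left: q·(-7) + (1−q)·(-4) = -3q - 4
  7q - 10 = -3q - 4  ⇒  10q = 6  ⇒  q = 3/5.
The value is the kicker's expected payoff against this mix (using aim Right): (3/5)·(-3) + (2/5)·(-10) = -29/5.

v = -29/5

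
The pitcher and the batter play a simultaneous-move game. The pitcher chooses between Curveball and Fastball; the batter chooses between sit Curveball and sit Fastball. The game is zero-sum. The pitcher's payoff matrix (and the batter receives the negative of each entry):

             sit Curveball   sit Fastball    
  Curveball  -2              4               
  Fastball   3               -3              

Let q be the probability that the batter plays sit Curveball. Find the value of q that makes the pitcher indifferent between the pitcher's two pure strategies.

q = 7/12

In a mixed equilibrium the pitcher is indifferent between Curveball and Fastball; this condition fixes q.
  the pitcher's payoff to Curveball: q·(-2) + (1−q)·4 = -6q + 4
  the pitcher's payoff to Fastball: q·3 + (1−q)·(-3) = 6q - 3
  -6q + 4 = 6q - 3  ⇒  -12q = -7  ⇒  q = 7/12.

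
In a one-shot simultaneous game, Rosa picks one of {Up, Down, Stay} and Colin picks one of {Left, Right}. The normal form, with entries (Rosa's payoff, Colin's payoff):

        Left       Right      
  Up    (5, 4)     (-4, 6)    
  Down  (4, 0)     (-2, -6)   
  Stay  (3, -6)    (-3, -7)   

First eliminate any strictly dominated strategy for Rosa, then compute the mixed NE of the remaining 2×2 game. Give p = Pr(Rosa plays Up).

Rosa's strategy Stay is strictly dominated by Down: 4 > 3 and -2 > -3. Eliminate Stay.
Set Colin's expected payoff from Left equal to that from Right:
  Colin's expected payoff from Left: p·4 + (1−p)·0 = 4p
  Colin's expected payoff from Right: p·6 + (1−p)·(-6) = 12p - 6
  4p = 12p - 6  ⇒  -8p = -6  ⇒  p = 3/4.

p = 3/4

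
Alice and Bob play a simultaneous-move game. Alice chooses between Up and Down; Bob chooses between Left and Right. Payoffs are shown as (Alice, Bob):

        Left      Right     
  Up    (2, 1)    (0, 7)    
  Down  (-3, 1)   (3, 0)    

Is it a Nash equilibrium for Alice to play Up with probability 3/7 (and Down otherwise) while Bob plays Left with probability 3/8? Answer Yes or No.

No

Given Alice's mix p = 3/7, Bob's payoff from Left is 1 but from Right is 3. Bob strictly prefers Right, so Bob would not mix.
So the proposed profile is not a Nash equilibrium.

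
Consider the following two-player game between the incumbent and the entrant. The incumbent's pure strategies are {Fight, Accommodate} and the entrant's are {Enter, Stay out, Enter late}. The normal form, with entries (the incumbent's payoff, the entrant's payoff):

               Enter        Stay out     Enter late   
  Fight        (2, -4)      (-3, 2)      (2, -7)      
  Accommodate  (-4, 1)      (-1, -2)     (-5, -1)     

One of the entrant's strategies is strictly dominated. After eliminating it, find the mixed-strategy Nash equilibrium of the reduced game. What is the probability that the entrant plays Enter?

q = 1/4

The entrant's strategy Enter late is strictly dominated by Enter: -4 > -7 and 1 > -1. Eliminate Enter late.
The entrant's mix must leave the incumbent indifferent between Fight and Accommodate.
  the incumbent's payoff to Fight: q·2 + (1−q)·(-3) = 5q - 3
  the incumbent's payoff to Accommodate: q·(-4) + (1−q)·(-1) = -3q - 1
  5q - 3 = -3q - 1  ⇒  8q = 2  ⇒  q = 1/4.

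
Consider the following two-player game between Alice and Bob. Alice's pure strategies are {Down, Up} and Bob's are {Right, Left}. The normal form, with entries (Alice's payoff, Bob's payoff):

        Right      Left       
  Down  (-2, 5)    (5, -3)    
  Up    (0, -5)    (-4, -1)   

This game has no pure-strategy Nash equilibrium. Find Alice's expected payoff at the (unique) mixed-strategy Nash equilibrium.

For Alice to be willing to mix, Alice must be indifferent between Down and Up, which pins down Bob's mix.
  Alice's payoff from Down: q·(-2) + (1−q)·5 = -7q + 5
  Alice's payoff from Up: q·0 + (1−q)·(-4) = 4q - 4
  -7q + 5 = 4q - 4  ⇒  -11q = -9  ⇒  q = 9/11.
At equilibrium Alice is indifferent across rows, so Alice's payoff equals the payoff from Down: (9/11)·(-2) + (2/11)·5 = -8/11.

-8/11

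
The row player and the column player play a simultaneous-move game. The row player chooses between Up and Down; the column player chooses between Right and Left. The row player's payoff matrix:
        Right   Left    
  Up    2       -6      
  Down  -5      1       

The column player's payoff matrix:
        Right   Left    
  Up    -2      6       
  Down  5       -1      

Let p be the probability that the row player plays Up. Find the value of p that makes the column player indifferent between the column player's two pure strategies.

p = 3/7

In a mixed equilibrium the column player is indifferent between Right and Left; this condition fixes p.
  the column player's payoff to Right: p·(-2) + (1−p)·5 = -7p + 5
  the column player's payoff to Left: p·6 + (1−p)·(-1) = 7p - 1
  -7p + 5 = 7p - 1  ⇒  -14p = -6  ⇒  p = 3/7.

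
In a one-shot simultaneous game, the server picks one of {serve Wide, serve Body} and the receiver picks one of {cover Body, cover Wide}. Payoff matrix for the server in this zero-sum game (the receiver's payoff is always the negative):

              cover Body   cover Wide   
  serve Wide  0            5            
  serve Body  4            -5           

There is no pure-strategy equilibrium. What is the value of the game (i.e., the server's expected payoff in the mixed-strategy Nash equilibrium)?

v = 10/7

The server's indifference between serve Wide and serve Body determines the receiver's mixing probability q:
  the server's payoff from serve Wide: q·0 + (1−q)·5 = -5q + 5
  the server's payoff from serve Body: q·4 + (1−q)·(-5) = 9q - 5
  -5q + 5 = 9q - 5  ⇒  -14q = -10  ⇒  q = 5/7.
The value is the server's expected payoff against this mix (using serve Wide): (5/7)·0 + (2/7)·5 = 10/7.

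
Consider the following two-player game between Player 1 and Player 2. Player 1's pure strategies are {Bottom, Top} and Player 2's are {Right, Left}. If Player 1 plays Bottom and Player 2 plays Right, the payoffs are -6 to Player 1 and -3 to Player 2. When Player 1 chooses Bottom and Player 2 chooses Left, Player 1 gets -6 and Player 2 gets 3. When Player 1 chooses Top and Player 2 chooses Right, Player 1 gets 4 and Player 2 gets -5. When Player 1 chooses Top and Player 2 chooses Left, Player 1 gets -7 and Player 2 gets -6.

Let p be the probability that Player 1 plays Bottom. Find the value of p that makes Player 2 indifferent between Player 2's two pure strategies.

p = 1/7

In a mixed equilibrium Player 2 is indifferent between Right and Left; this condition fixes p.
  Player 2's payoff from Right: p·(-3) + (1−p)·(-5) = 2p - 5
  Player 2's payoff from Left: p·3 + (1−p)·(-6) = 9p - 6
  2p - 5 = 9p - 6  ⇒  -7p = -1  ⇒  p = 1/7.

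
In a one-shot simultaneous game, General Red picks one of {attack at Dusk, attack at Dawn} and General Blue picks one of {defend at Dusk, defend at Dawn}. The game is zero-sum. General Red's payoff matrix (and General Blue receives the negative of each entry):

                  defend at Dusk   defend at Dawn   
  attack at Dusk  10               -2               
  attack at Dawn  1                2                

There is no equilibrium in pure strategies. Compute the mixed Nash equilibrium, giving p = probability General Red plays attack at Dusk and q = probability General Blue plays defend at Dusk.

p = 1/13, q = 4/13

For General Blue to be willing to mix, General Blue must be indifferent between defend at Dusk and defend at Dawn, which pins down General Red's mix.
  General Blue's payoff from defend at Dusk: p·(-10) + (1−p)·(-1) = -9p - 1
  General Blue's payoff from defend at Dawn: p·2 + (1−p)·(-2) = 4p - 2
  -9p - 1 = 4p - 2  ⇒  -13p = -1  ⇒  p = 1/13.
General Red's indifference between attack at Dusk and attack at Dawn determines General Blue's mixing probability q:
  General Red's payoff from attack at Dusk: q·10 + (1−q)·(-2) = 12q - 2
  General Red's payoff from attack at Dawn: q·1 + (1−q)·2 = -q + 2
  12q - 2 = -q + 2  ⇒  13q = 4  ⇒  q = 4/13.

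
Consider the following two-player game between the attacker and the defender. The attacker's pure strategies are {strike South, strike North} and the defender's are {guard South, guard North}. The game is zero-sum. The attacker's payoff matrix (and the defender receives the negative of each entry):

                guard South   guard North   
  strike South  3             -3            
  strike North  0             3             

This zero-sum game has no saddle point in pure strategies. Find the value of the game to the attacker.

v = 1

The defender's mix must leave the attacker indifferent between strike South and strike North.
  the attacker's payoff to strike South: q·3 + (1−q)·(-3) = 6q - 3
  the attacker's payoff to strike North: q·0 + (1−q)·3 = -3q + 3
  6q - 3 = -3q + 3  ⇒  9q = 6  ⇒  q = 2/3.
The value is the attacker's expected payoff against this mix (using strike South): (2/3)·3 + (1/3)·(-3) = 1.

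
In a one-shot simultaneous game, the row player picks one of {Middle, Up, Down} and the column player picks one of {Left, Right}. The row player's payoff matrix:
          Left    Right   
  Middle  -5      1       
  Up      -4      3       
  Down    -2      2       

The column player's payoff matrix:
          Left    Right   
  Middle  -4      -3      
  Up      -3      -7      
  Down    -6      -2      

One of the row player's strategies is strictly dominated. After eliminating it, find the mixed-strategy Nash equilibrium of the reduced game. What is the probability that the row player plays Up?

The row player's strategy Middle is strictly dominated by Down: -2 > -5 and 2 > 1. Eliminate Middle.
In a mixed equilibrium the column player is indifferent between Left and Right; this condition fixes p.
  the column player's expected payoff from Left: p·(-3) + (1−p)·(-6) = 3p - 6
  the column player's expected payoff from Right: p·(-7) + (1−p)·(-2) = -5p - 2
  3p - 6 = -5p - 2  ⇒  8p = 4  ⇒  p = 1/2.

p = 1/2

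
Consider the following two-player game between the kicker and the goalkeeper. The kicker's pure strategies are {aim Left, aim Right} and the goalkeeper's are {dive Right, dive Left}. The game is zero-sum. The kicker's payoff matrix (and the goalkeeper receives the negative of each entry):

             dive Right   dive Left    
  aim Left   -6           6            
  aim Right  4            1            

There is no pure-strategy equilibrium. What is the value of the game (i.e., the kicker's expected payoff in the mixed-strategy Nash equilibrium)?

v = 2

Set the kicker's expected payoff from aim Left equal to that from aim Right:
  the kicker's expected payoff from aim Left: q·(-6) + (1−q)·6 = -12q + 6
  the kicker's expected payoff from aim Right: q·4 + (1−q)·1 = 3q + 1
  -12q + 6 = 3q + 1  ⇒  -15q = -5  ⇒  q = 1/3.
The value is the kicker's expected payoff against this mix (using aim Left): (1/3)·(-6) + (2/3)·6 = 2.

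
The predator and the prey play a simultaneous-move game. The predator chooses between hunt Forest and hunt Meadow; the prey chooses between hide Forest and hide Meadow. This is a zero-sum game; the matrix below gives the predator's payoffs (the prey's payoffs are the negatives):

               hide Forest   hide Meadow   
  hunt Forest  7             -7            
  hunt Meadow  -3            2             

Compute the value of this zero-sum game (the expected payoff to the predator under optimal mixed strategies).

Set the predator's expected payoff from hunt Forest equal to that from hunt Meadow:
  the predator's payoff from hunt Forest: q·7 + (1−q)·(-7) = 14q - 7
  the predator's payoff from hunt Meadow: q·(-3) + (1−q)·2 = -5q + 2
  14q - 7 = -5q + 2  ⇒  19q = 9  ⇒  q = 9/19.
The value is the predator's expected payoff against this mix (using hunt Forest): (9/19)·7 + (10/19)·(-7) = -7/19.

v = -7/19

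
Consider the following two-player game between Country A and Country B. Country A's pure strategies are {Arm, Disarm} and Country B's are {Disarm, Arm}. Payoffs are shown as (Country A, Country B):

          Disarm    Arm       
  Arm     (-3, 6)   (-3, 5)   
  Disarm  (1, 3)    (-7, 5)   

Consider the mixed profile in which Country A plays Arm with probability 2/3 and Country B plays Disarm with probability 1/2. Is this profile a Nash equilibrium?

Yes

Check Country B's indifference given Country A's mix p = 2/3:
  payoff from Disarm = 5; payoff from Arm = 5 — equal.
Check Country A's indifference given Country B's mix q = 1/2:
  payoff from Arm = -3; payoff from Disarm = -3 — equal.
Both players are indifferent, so neither can profitably deviate.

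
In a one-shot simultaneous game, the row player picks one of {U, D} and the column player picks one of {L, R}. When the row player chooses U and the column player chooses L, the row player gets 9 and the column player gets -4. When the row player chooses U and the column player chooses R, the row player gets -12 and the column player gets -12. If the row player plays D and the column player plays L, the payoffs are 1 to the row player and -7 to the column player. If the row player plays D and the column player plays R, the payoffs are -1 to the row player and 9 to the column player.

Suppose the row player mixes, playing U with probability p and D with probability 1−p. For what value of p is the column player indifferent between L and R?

In a mixed equilibrium the column player is indifferent between L and R; this condition fixes p.
  the column player's payoff from L: p·(-4) + (1−p)·(-7) = 3p - 7
  the column player's payoff from R: p·(-12) + (1−p)·9 = -21p + 9
  3p - 7 = -21p + 9  ⇒  24p = 16  ⇒  p = 2/3.

p = 2/3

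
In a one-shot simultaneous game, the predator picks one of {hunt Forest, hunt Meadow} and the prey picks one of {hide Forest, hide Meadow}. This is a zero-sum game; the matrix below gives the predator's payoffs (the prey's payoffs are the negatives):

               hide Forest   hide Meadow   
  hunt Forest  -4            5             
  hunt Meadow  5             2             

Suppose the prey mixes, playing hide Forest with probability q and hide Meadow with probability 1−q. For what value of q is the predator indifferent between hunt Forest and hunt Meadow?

In a mixed equilibrium the predator is indifferent between hunt Forest and hunt Meadow; this condition fixes q.
  the predator's payoff from hunt Forest: q·(-4) + (1−q)·5 = -9q + 5
  the predator's payoff from hunt Meadow: q·5 + (1−q)·2 = 3q + 2
  -9q + 5 = 3q + 2  ⇒  -12q = -3  ⇒  q = 1/4.

q = 1/4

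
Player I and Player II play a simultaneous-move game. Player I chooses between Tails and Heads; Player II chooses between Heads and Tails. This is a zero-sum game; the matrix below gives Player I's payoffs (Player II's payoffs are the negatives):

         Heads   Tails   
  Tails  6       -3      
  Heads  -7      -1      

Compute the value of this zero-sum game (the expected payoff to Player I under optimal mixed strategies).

v = -9/5

For Player I to be willing to mix, Player I must be indifferent between Tails and Heads, which pins down Player II's mix.
  Player I's payoff from Tails: q·6 + (1−q)·(-3) = 9q - 3
  Player I's payoff from Heads: q·(-7) + (1−q)·(-1) = -6q - 1
  9q - 3 = -6q - 1  ⇒  15q = 2  ⇒  q = 2/15.
The value is Player I's expected payoff against this mix (using Tails): (2/15)·6 + (13/15)·(-3) = -9/5.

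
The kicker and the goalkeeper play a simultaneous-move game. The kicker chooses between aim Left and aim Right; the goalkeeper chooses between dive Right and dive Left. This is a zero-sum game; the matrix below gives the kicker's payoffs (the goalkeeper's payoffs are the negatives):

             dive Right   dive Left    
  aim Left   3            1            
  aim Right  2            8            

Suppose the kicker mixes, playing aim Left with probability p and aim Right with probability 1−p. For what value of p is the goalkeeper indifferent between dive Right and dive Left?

The goalkeeper's indifference between dive Right and dive Left determines the kicker's mixing probability p:
  the goalkeeper's payoff to dive Right: p·(-3) + (1−p)·(-2) = -p - 2
  the goalkeeper's payoff to dive Left: p·(-1) + (1−p)·(-8) = 7p - 8
  -p - 2 = 7p - 8  ⇒  -8p = -6  ⇒  p = 3/4.

p = 3/4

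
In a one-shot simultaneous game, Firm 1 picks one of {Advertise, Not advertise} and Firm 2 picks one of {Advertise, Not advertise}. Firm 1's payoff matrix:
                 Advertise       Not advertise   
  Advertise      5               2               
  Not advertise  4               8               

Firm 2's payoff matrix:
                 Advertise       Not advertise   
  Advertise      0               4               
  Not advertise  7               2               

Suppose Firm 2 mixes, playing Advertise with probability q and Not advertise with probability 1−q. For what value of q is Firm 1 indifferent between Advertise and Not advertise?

q = 6/7

For Firm 1 to be willing to mix, Firm 1 must be indifferent between Advertise and Not advertise, which pins down Firm 2's mix.
  Firm 1's payoff from Advertise: q·5 + (1−q)·2 = 3q + 2
  Firm 1's payoff from Not advertise: q·4 + (1−q)·8 = -4q + 8
  3q + 2 = -4q + 8  ⇒  7q = 6  ⇒  q = 6/7.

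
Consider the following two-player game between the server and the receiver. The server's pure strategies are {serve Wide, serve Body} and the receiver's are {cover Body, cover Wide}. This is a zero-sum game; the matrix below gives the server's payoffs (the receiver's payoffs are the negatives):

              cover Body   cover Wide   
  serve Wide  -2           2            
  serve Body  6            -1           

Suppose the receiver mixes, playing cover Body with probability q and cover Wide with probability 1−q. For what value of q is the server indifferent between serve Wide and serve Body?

q = 3/11

The receiver's mix must leave the server indifferent between serve Wide and serve Body.
  the server's expected payoff from serve Wide: q·(-2) + (1−q)·2 = -4q + 2
  the server's expected payoff from serve Body: q·6 + (1−q)·(-1) = 7q - 1
  -4q + 2 = 7q - 1  ⇒  -11q = -3  ⇒  q = 3/11.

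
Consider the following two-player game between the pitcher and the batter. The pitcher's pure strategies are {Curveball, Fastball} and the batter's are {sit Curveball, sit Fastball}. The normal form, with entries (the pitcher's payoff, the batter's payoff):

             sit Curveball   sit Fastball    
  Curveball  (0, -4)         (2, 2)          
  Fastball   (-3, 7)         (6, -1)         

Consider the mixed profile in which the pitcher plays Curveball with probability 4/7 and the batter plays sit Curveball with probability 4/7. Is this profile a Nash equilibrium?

Check the batter's indifference given the pitcher's mix p = 4/7:
  payoff from sit Curveball = 5/7; payoff from sit Fastball = 5/7 — equal.
Check the pitcher's indifference given the batter's mix q = 4/7:
  payoff from Curveball = 6/7; payoff from Fastball = 6/7 — equal.
Both players are indifferent, so neither can profitably deviate.

Yes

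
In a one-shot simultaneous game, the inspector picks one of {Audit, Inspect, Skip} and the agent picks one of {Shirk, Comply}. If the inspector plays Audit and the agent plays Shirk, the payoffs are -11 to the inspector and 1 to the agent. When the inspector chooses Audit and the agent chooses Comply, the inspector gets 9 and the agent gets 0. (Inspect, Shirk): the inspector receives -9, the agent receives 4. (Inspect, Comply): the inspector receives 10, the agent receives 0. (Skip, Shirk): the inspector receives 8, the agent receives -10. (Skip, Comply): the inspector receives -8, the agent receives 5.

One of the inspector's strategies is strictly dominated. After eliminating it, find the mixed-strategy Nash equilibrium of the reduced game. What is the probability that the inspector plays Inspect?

p = 15/19

The inspector's strategy Audit is strictly dominated by Inspect: -9 > -11 and 10 > 9. Eliminate Audit.
For the agent to be willing to mix, the agent must be indifferent between Shirk and Comply, which pins down the inspector's mix.
  the agent's payoff from Shirk: p·4 + (1−p)·(-10) = 14p - 10
  the agent's payoff from Comply: p·0 + (1−p)·5 = -5p + 5
  14p - 10 = -5p + 5  ⇒  19p = 15  ⇒  p = 15/19.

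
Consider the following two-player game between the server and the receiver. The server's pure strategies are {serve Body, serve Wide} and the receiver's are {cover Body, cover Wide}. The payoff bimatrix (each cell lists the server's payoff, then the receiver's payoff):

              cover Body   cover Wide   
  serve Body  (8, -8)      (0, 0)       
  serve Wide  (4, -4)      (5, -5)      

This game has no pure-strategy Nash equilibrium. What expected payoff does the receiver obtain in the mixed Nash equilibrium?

In a mixed equilibrium the receiver is indifferent between cover Body and cover Wide; this condition fixes p.
  the receiver's payoff to cover Body: p·(-8) + (1−p)·(-4) = -4p - 4
  the receiver's payoff to cover Wide: p·0 + (1−p)·(-5) = 5p - 5
  -4p - 4 = 5p - 5  ⇒  -9p = -1  ⇒  p = 1/9.
At equilibrium the receiver is indifferent across columns, so the receiver's payoff equals the payoff from cover Body: (1/9)·(-8) + (8/9)·(-4) = -40/9.

-40/9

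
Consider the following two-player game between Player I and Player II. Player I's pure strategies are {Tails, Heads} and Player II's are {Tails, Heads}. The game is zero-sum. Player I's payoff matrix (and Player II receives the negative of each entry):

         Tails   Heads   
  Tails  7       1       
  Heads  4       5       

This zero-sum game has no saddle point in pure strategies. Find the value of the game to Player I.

Set Player I's expected payoff from Tails equal to that from Heads:
  Player I's payoff to Tails: q·7 + (1−q)·1 = 6q + 1
  Player I's payoff to Heads: q·4 + (1−q)·5 = -q + 5
  6q + 1 = -q + 5  ⇒  7q = 4  ⇒  q = 4/7.
The value is Player I's expected payoff against this mix (using Tails): (4/7)·7 + (3/7)·1 = 31/7.

v = 31/7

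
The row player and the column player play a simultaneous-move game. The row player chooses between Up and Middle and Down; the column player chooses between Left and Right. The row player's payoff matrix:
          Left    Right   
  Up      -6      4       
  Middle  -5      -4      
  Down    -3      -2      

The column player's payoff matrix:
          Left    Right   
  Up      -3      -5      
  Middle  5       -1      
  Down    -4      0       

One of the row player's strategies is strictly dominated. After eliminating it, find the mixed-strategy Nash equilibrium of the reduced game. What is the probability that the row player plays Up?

The row player's strategy Middle is strictly dominated by Down: -3 > -5 and -2 > -4. Eliminate Middle.
Set the column player's expected payoff from Left equal to that from Right:
  the column player's payoff to Left: p·(-3) + (1−p)·(-4) = p - 4
  the column player's payoff to Right: p·(-5) + (1−p)·0 = -5p
  p - 4 = -5p  ⇒  6p = 4  ⇒  p = 2/3.

p = 2/3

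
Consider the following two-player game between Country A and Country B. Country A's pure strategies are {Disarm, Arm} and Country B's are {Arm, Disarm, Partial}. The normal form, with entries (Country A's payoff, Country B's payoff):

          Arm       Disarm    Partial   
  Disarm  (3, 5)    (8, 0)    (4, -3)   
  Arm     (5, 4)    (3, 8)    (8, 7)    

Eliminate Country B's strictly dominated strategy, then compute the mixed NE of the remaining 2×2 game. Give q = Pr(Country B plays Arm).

Country B's strategy Partial is strictly dominated by Disarm: 0 > -3 and 8 > 7. Eliminate Partial.
Set Country A's expected payoff from Disarm equal to that from Arm:
  Country A's payoff from Disarm: q·3 + (1−q)·8 = -5q + 8
  Country A's payoff from Arm: q·5 + (1−q)·3 = 2q + 3
  -5q + 8 = 2q + 3  ⇒  -7q = -5  ⇒  q = 5/7.

q = 5/7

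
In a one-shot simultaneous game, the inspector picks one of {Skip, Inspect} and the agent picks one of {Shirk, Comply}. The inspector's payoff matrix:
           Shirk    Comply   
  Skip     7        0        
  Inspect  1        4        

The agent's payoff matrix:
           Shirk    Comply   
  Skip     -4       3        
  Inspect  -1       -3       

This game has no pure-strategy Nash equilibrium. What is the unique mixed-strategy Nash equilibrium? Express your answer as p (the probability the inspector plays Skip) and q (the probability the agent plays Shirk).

p = 2/9, q = 2/5

Set the agent's expected payoff from Shirk equal to that from Comply:
  the agent's payoff to Shirk: p·(-4) + (1−p)·(-1) = -3p - 1
  the agent's payoff to Comply: p·3 + (1−p)·(-3) = 6p - 3
  -3p - 1 = 6p - 3  ⇒  -9p = -2  ⇒  p = 2/9.
In a mixed equilibrium the inspector is indifferent between Skip and Inspect; this condition fixes q.
  the inspector's expected payoff from Skip: q·7 + (1−q)·0 = 7q
  the inspector's expected payoff from Inspect: q·1 + (1−q)·4 = -3q + 4
  7q = -3q + 4  ⇒  10q = 4  ⇒  q = 2/5.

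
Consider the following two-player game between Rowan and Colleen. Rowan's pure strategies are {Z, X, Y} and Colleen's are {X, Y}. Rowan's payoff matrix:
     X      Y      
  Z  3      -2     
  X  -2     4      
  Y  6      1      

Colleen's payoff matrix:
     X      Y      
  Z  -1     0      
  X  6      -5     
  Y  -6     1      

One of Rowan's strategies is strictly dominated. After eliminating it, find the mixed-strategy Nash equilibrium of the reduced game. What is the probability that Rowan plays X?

p = 7/18

Rowan's strategy Z is strictly dominated by Y: 6 > 3 and 1 > -2. Eliminate Z.
For Colleen to be willing to mix, Colleen must be indifferent between X and Y, which pins down Rowan's mix.
  Colleen's expected payoff from X: p·6 + (1−p)·(-6) = 12p - 6
  Colleen's expected payoff from Y: p·(-5) + (1−p)·1 = -6p + 1
  12p - 6 = -6p + 1  ⇒  18p = 7  ⇒  p = 7/18.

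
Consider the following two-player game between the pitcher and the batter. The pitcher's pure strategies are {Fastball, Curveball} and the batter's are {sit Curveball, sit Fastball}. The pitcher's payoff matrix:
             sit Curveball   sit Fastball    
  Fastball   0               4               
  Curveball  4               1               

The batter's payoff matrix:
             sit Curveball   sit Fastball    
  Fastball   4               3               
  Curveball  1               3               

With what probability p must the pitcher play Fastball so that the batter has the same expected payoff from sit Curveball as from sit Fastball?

For the batter to be willing to mix, the batter must be indifferent between sit Curveball and sit Fastball, which pins down the pitcher's mix.
  the batter's expected payoff from sit Curveball: p·4 + (1−p)·1 = 3p + 1
  the batter's expected payoff from sit Fastball: p·3 + (1−p)·3 = 3
  3p + 1 = 3  ⇒  3p = 2  ⇒  p = 2/3.

p = 2/3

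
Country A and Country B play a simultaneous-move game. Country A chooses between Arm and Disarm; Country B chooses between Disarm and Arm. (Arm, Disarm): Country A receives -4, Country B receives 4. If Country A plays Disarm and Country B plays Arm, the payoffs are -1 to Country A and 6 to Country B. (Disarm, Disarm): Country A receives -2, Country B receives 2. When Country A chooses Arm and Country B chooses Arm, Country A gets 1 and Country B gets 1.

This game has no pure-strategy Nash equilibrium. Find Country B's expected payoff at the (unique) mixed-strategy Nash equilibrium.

For Country B to be willing to mix, Country B must be indifferent between Disarm and Arm, which pins down Country A's mix.
  Country B's expected payoff from Disarm: p·4 + (1−p)·2 = 2p + 2
  Country B's expected payoff from Arm: p·1 + (1−p)·6 = -5p + 6
  2p + 2 = -5p + 6  ⇒  7p = 4  ⇒  p = 4/7.
At equilibrium Country B is indifferent across columns, so Country B's payoff equals the payoff from Disarm: (4/7)·4 + (3/7)·2 = 22/7.

22/7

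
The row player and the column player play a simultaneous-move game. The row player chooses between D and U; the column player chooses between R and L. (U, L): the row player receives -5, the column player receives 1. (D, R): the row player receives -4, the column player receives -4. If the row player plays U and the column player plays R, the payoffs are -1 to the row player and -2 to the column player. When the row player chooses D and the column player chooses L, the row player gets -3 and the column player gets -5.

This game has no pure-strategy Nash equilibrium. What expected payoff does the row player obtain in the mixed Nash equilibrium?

-17/5

The column player's mix must leave the row player indifferent between D and U.
  the row player's payoff to D: q·(-4) + (1−q)·(-3) = -q - 3
  the row player's payoff to U: q·(-1) + (1−q)·(-5) = 4q - 5
  -q - 3 = 4q - 5  ⇒  -5q = -2  ⇒  q = 2/5.
At equilibrium the row player is indifferent across rows, so the row player's payoff equals the payoff from D: (2/5)·(-4) + (3/5)·(-3) = -17/5.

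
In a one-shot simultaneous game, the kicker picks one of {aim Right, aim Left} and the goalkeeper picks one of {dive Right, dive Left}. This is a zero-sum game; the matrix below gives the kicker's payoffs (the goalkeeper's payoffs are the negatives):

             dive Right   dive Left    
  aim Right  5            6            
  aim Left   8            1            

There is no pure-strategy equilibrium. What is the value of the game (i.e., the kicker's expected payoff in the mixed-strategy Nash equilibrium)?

Set the kicker's expected payoff from aim Right equal to that from aim Left:
  the kicker's payoff to aim Right: q·5 + (1−q)·6 = -q + 6
  the kicker's payoff to aim Left: q·8 + (1−q)·1 = 7q + 1
  -q + 6 = 7q + 1  ⇒  -8q = -5  ⇒  q = 5/8.
The value is the kicker's expected payoff against this mix (using aim Right): (5/8)·5 + (3/8)·6 = 43/8.

v = 43/8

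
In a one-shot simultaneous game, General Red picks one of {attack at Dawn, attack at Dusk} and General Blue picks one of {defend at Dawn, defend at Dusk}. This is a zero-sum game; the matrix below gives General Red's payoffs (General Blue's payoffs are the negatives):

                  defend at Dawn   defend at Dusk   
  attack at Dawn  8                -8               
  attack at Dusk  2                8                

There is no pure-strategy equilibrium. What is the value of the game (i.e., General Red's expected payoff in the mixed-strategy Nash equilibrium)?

v = 40/11

General Red's indifference between attack at Dawn and attack at Dusk determines General Blue's mixing probability q:
  General Red's payoff to attack at Dawn: q·8 + (1−q)·(-8) = 16q - 8
  General Red's payoff to attack at Dusk: q·2 + (1−q)·8 = -6q + 8
  16q - 8 = -6q + 8  ⇒  22q = 16  ⇒  q = 8/11.
The value is General Red's expected payoff against this mix (using attack at Dawn): (8/11)·8 + (3/11)·(-8) = 40/11.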